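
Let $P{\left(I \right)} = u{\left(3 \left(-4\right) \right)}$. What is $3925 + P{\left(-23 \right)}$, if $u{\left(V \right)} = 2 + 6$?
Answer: $3933$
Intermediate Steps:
$u{\left(V \right)} = 8$
$P{\left(I \right)} = 8$
$3925 + P{\left(-23 \right)} = 3925 + 8 = 3933$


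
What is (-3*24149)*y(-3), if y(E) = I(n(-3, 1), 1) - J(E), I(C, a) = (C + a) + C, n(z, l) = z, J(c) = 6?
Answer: 796917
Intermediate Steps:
I(C, a) = a + 2*C
y(E) = -11 (y(E) = (1 + 2*(-3)) - 1*6 = (1 - 6) - 6 = -5 - 6 = -11)
(-3*24149)*y(-3) = -3*24149*(-11) = -72447*(-11) = 796917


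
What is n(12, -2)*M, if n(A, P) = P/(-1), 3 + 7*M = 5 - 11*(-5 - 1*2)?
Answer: 158/7 ≈ 22.571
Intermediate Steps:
M = 79/7 (M = -3/7 + (5 - 11*(-5 - 1*2))/7 = -3/7 + (5 - 11*(-5 - 2))/7 = -3/7 + (5 - 11*(-7))/7 = -3/7 + (5 + 77)/7 = -3/7 + (1/7)*82 = -3/7 + 82/7 = 79/7 ≈ 11.286)
n(A, P) = -P (n(A, P) = P*(-1) = -P)
n(12, -2)*M = -1*(-2)*(79/7) = 2*(79/7) = 158/7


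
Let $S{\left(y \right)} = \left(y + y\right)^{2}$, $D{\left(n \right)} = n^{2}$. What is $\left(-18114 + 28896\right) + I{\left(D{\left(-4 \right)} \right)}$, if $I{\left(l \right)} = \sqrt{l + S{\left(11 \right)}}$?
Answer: $10782 + 10 \sqrt{5} \approx 10804.0$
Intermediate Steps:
$S{\left(y \right)} = 4 y^{2}$ ($S{\left(y \right)} = \left(2 y\right)^{2} = 4 y^{2}$)
$I{\left(l \right)} = \sqrt{484 + l}$ ($I{\left(l \right)} = \sqrt{l + 4 \cdot 11^{2}} = \sqrt{l + 4 \cdot 121} = \sqrt{l + 484} = \sqrt{484 + l}$)
$\left(-18114 + 28896\right) + I{\left(D{\left(-4 \right)} \right)} = \left(-18114 + 28896\right) + \sqrt{484 + \left(-4\right)^{2}} = 10782 + \sqrt{484 + 16} = 10782 + \sqrt{500} = 10782 + 10 \sqrt{5}$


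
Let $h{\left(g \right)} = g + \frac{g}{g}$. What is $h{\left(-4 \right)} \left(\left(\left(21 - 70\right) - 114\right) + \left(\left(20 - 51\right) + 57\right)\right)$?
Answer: $411$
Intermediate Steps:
$h{\left(g \right)} = 1 + g$ ($h{\left(g \right)} = g + 1 = 1 + g$)
$h{\left(-4 \right)} \left(\left(\left(21 - 70\right) - 114\right) + \left(\left(20 - 51\right) + 57\right)\right) = \left(1 - 4\right) \left(\left(\left(21 - 70\right) - 114\right) + \left(\left(20 - 51\right) + 57\right)\right) = - 3 \left(\left(-49 - 114\right) + \left(-31 + 57\right)\right) = - 3 \left(-163 + 26\right) = \left(-3\right) \left(-137\right) = 411$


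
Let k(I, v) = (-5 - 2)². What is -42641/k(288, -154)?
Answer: -42641/49 ≈ -870.22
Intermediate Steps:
k(I, v) = 49 (k(I, v) = (-7)² = 49)
-42641/k(288, -154) = -42641/49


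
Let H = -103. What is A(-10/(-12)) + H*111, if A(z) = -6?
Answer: -11439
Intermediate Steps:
A(-10/(-12)) + H*111 = -6 - 103*111 = -6 - 11433 = -11439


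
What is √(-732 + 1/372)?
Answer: I*√25324179/186 ≈ 27.055*I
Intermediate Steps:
√(-732 + 1/372) = √(-272303/372) = I*√25324179/186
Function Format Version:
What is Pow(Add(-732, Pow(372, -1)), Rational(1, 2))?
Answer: Mul(Rational(1, 186), I, Pow(25324179, Rational(1, 2))) ≈ Mul(27.055, I)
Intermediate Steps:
Pow(Add(-732, Pow(372, -1)), Rational(1, 2)) = Pow(Add(-732, Rational(1, 372)), Rational(1, 2)) = Pow(Rational(-272303, 372), Rational(1, 2)) = Mul(Rational(1, 186), I, Pow(25324179, Rational(1, 2)))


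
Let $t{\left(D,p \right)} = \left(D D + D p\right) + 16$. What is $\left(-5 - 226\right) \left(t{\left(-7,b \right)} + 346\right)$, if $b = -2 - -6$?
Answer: $-88473$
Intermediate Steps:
$b = 4$ ($b = -2 + 6 = 4$)
$t{\left(D,p \right)} = 16 + D^{2} + D p$ ($t{\left(D,p \right)} = \left(D^{2} + D p\right) + 16 = 16 + D^{2} + D p$)
$\left(-5 - 226\right) \left(t{\left(-7,b \right)} + 346\right) = \left(-5 - 226\right) \left(\left(16 + \left(-7\right)^{2} - 28\right) + 346\right) = - 231 \left(\left(16 + 49 - 28\right) + 346\right) = - 231 \left(37 + 346\right) = \left(-231\right) 383 = -88473$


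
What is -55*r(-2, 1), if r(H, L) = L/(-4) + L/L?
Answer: -165/4 ≈ -41.250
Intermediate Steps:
r(H, L) = 1 - L/4 (r(H, L) = L*(-¼) + 1 = -L/4 + 1 = 1 - L/4)
-55*r(-2, 1) = -55*(1 - ¼*1) = -55*(1 - ¼) = -55*¾ = -165/4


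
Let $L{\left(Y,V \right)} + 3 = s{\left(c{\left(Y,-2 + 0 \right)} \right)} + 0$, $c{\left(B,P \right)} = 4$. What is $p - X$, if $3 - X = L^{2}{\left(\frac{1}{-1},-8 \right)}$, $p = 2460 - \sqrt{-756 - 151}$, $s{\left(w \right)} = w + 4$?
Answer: $2482 - i \sqrt{907} \approx 2482.0 - 30.116 i$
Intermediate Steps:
$s{\left(w \right)} = 4 + w$
$L{\left(Y,V \right)} = 5$ ($L{\left(Y,V \right)} = -3 + \left(\left(4 + 4\right) + 0\right) = -3 + \left(8 + 0\right) = -3 + 8 = 5$)
$p = 2460 - i \sqrt{907}$ ($p = 2460 - \sqrt{-907} = 2460 - i \sqrt{907} \approx 2460.0 - 30.116 i$)
$X = -22$ ($X = 3 - 5^{2} = 3 - 25 = -22$)
$p - X = \left(2460 - i \sqrt{907}\right) - -22 = \left(2460 - i \sqrt{907}\right) + 22 = 2482 - i \sqrt{907}$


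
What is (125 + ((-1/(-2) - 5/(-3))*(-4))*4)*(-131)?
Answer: -35501/3 ≈ -11834.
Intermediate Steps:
(125 + ((-1/(-2) - 5/(-3))*(-4))*4)*(-131) = (125 + ((-1*(-½) - 5*(-⅓))*(-4))*4)*(-131) = (125 + ((½ + 5/3)*(-4))*4)*(-131) = (125 + ((13/6)*(-4))*4)*(-131) = (125 - 26/3*4)*(-131) = (125 - 104/3)*(-131) = (271/3)*(-131) = -35501/3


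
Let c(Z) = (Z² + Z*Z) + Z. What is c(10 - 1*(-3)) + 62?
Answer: 413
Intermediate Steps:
c(Z) = Z + 2*Z² (c(Z) = (Z² + Z²) + Z = 2*Z² + Z = Z + 2*Z²)
c(10 - 1*(-3)) + 62 = (10 - 1*(-3))*(1 + 2*(10 - 1*(-3))) + 62 = (10 + 3)*(1 + 2*(10 + 3)) + 62 = 13*(1 + 2*13) + 62 = 13*(1 + 26) + 62 = 13*27 + 62 = 351 + 62 = 413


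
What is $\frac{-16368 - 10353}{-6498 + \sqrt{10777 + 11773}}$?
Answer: $\frac{86816529}{21100727} + \frac{133605 \sqrt{902}}{42201454} \approx 4.2095$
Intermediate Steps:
$\frac{-16368 - 10353}{-6498 + \sqrt{10777 + 11773}} = - \frac{26721}{-6498 + \sqrt{22550}} = - \frac{26721}{-6498 + 5 \sqrt{902}}$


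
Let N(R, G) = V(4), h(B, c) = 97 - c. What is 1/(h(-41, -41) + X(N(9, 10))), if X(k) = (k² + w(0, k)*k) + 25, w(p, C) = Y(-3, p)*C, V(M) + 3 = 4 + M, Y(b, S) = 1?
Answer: 1/213 ≈ 0.0046948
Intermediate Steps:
V(M) = 1 + M (V(M) = -3 + (4 + M) = 1 + M)
w(p, C) = C (w(p, C) = 1*C = C)
N(R, G) = 5 (N(R, G) = 1 + 4 = 5)
X(k) = 25 + 2*k² (X(k) = (k² + k*k) + 25 = (k² + k²) + 25 = 2*k² + 25 = 25 + 2*k²)
1/(h(-41, -41) + X(N(9, 10))) = 1/((97 - 1*(-41)) + (25 + 2*5²)) = 1/((97 + 41) + (25 + 2*25)) = 1/(138 + (25 + 50)) = 1/(138 + 75) = 1/213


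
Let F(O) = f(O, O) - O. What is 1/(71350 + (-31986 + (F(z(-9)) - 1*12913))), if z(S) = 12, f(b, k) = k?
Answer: 1/26451 ≈ 3.7806e-5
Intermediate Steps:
F(O) = 0 (F(O) = O - O = 0)
1/(71350 + (-31986 + (F(z(-9)) - 1*12913))) = 1/(71350 + (-31986 + (0 - 1*12913))) = 1/(71350 + (-31986 + (0 - 12913))) = 1/(71350 + (-31986 - 12913)) = 1/(71350 - 44899) = 1/26451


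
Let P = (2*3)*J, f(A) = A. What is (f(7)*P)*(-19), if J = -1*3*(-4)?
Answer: -9576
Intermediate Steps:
J = 12 (J = -3*(-4) = 12)
P = 72 (P = (2*3)*12 = 6*12 = 72)
(f(7)*P)*(-19) = (7*72)*(-19) = 504*(-19) = -9576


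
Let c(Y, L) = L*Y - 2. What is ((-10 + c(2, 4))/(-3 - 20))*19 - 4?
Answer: -16/23 ≈ -0.69565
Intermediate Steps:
c(Y, L) = -2 + L*Y
((-10 + c(2, 4))/(-3 - 20))*19 - 4 = ((-10 + (-2 + 4*2))/(-3 - 20))*19 - 4 = ((-10 + (-2 + 8))/(-23))*19 - 4 = ((-10 + 6)*(-1/23))*19 - 4 = -4*(-1/23)*19 - 4 = (4/23)*19 - 4 = 76/23 - 4 = -16/23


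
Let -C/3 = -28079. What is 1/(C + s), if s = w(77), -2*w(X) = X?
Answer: 2/168397 ≈ 1.1877e-5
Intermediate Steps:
w(X) = -X/2
C = 84237 (C = -3*(-28079) = 84237)
s = -77/2 (s = -1/2*77 = -77/2 ≈ -38.500)
1/(C + s) = 1/(84237 - 77/2) = 1/(168397/2) = 2/168397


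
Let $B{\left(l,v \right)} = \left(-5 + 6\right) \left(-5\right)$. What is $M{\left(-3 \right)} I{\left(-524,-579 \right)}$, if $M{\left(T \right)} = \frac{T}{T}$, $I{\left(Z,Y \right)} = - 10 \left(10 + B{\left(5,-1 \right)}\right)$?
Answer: $-50$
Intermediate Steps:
$B{\left(l,v \right)} = -5$ ($B{\left(l,v \right)} = 1 \left(-5\right) = -5$)
$I{\left(Z,Y \right)} = -50$ ($I{\left(Z,Y \right)} = - 10 \left(10 - 5\right) = \left(-10\right) 5 = -50$)
$M{\left(T \right)} = 1$
$M{\left(-3 \right)} I{\left(-524,-579 \right)} = 1 \left(-50\right) = -50$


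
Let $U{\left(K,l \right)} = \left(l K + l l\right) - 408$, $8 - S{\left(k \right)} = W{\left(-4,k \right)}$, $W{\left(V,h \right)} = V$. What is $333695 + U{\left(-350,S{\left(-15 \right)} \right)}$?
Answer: $329231$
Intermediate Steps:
$S{\left(k \right)} = 12$ ($S{\left(k \right)} = 8 - -4 = 8 + 4 = 12$)
$U{\left(K,l \right)} = -408 + l^{2} + K l$ ($U{\left(K,l \right)} = \left(K l + l^{2}\right) - 408 = \left(l^{2} + K l\right) - 408 = -408 + l^{2} + K l$)
$333695 + U{\left(-350,S{\left(-15 \right)} \right)} = 333695 - \left(4608 - 144\right) = 333695 - 4464 = 329231$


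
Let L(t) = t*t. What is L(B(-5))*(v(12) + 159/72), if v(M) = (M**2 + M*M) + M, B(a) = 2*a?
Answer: 181325/6 ≈ 30221.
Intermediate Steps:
v(M) = M + 2*M**2 (v(M) = (M**2 + M**2) + M = 2*M**2 + M = M + 2*M**2)
L(t) = t**2
L(B(-5))*(v(12) + 159/72) = (2*(-5))**2*(12*(1 + 2*12) + 159/72) = (-10)**2*(12*(1 + 24) + 159*(1/72)) = 100*(12*25 + 53/24) = 100*(300 + 53/24) = 100*(7253/24) = 181325/6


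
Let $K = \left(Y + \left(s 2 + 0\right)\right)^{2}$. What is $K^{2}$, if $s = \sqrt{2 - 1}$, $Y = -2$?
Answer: $0$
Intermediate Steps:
$s = 1$ ($s = \sqrt{1} = 1$)
$K = 0$ ($K = \left(-2 + \left(1 \cdot 2 + 0\right)\right)^{2} = \left(-2 + \left(2 + 0\right)\right)^{2} = \left(-2 + 2\right)^{2} = 0^{2} = 0$)
$K^{2} = 0^{2} = 0$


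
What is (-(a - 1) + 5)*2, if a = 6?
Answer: 0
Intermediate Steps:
(-(a - 1) + 5)*2 = (-(6 - 1) + 5)*2 = (-1*5 + 5)*2 = (-5 + 5)*2 = 0*2 = 0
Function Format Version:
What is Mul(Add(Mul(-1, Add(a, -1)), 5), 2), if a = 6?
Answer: 0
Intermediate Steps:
Mul(Add(Mul(-1, Add(a, -1)), 5), 2) = Mul(Add(Mul(-1, Add(6, -1)), 5), 2) = Mul(Add(Mul(-1, 5), 5), 2) = Mul(Add(-5, 5), 2) = Mul(0, 2) = 0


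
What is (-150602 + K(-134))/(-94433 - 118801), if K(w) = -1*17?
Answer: 21517/30462 ≈ 0.70636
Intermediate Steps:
K(w) = -17
(-150602 + K(-134))/(-94433 - 118801) = (-150602 - 17)/(-94433 - 118801) = -150619/(-213234) = -150619*(-1/213234) = 21517/30462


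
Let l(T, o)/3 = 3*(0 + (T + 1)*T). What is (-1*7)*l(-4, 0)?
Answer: -756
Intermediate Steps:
l(T, o) = 9*T*(1 + T) (l(T, o) = 3*(3*(0 + (T + 1)*T)) = 3*(3*(0 + (1 + T)*T)) = 3*(3*(0 + T*(1 + T))) = 3*(3*(T*(1 + T))) = 3*(3*T*(1 + T)) = 9*T*(1 + T))
(-1*7)*l(-4, 0) = (-1*7)*(9*(-4)*(1 - 4)) = -63*(-4)*(-3) = -7*108 = -756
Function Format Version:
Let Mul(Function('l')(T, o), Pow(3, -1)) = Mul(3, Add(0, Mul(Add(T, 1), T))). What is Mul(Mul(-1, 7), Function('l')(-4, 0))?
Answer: -756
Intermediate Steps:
Function('l')(T, o) = Mul(9, T, Add(1, T)) (Function('l')(T, o) = Mul(3, Mul(3, Add(0, Mul(Add(T, 1), T)))) = Mul(3, Mul(3, Add(0, Mul(Add(1, T), T)))) = Mul(3, Mul(3, Add(0, Mul(T, Add(1, T))))) = Mul(3, Mul(3, Mul(T, Add(1, T)))) = Mul(3, Mul(3, T, Add(1, T))) = Mul(9, T, Add(1, T)))
Mul(Mul(-1, 7), Function('l')(-4, 0)) = Mul(Mul(-1, 7), Mul(9, -4, Add(1, -4))) = Mul(-7, Mul(9, -4, -3)) = Mul(-7, 108) = -756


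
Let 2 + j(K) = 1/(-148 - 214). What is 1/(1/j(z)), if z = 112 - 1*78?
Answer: -725/362 ≈ -2.0028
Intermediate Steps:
z = 34 (z = 112 - 78 = 34)
j(K) = -725/362 (j(K) = -2 + 1/(-148 - 214) = -2 + 1/(-362) = -2 - 1/362 = -725/362)
1/(1/j(z)) = 1/(1/(-725/362)) = 1/(-362/725) = -725/362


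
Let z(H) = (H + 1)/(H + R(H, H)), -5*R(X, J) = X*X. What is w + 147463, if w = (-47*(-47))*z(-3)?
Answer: 1780601/12 ≈ 1.4838e+5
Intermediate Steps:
R(X, J) = -X²/5 (R(X, J) = -X*X/5 = -X²/5)
z(H) = (1 + H)/(H - H²/5) (z(H) = (H + 1)/(H - H²/5) = (1 + H)/(H - H²/5))
w = 11045/12 (w = (-47*(-47))*(5*(-1 - 1*(-3))/(-3*(-5 - 3))) = 2209*(5*(-⅓)*(-1 + 3)/(-8)) = 2209*(5*(-⅓)*(-⅛)*2) = 2209*(5/12) = 11045/12 ≈ 920.42)
w + 147463 = 11045/12 + 147463 = 1780601/12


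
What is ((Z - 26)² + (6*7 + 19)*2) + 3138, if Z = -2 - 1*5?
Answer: 4349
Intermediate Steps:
Z = -7 (Z = -2 - 5 = -7)
((Z - 26)² + (6*7 + 19)*2) + 3138 = ((-7 - 26)² + (6*7 + 19)*2) + 3138 = ((-33)² + (42 + 19)*2) + 3138 = (1089 + 61*2) + 3138 = (1089 + 122) + 3138 = 1211 + 3138 = 4349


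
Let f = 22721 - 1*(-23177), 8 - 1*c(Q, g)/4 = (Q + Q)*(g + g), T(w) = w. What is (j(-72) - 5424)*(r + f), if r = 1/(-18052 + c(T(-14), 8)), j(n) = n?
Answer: -1023400188882/4057 ≈ -2.5226e+8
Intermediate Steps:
c(Q, g) = 32 - 16*Q*g (c(Q, g) = 32 - 4*(Q + Q)*(g + g) = 32 - 4*2*Q*2*g = 32 - 16*Q*g)
f = 45898 (f = 22721 + 23177 = 45898)
r = -1/16228 (r = 1/(-18052 + (32 - 16*(-14)*8)) = 1/(-18052 + (32 + 1792)) = 1/(-18052 + 1824) = 1/(-16228) = -1/16228 ≈ -6.1622e-5)
(j(-72) - 5424)*(r + f) = (-72 - 5424)*(-1/16228 + 45898) = -5496*744832743/16228 = -1023400188882/4057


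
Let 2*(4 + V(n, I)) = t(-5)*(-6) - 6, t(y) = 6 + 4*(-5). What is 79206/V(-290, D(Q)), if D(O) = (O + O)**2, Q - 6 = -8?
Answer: 79206/35 ≈ 2263.0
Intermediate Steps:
Q = -2 (Q = 6 - 8 = -2)
t(y) = -14 (t(y) = 6 - 20 = -14)
D(O) = 4*O**2 (D(O) = (2*O)**2 = 4*O**2)
V(n, I) = 35 (V(n, I) = -4 + (-14*(-6) - 6)/2 = -4 + (84 - 6)/2 = -4 + (1/2)*78 = -4 + 39 = 35)
79206/V(-290, D(Q)) = 79206/35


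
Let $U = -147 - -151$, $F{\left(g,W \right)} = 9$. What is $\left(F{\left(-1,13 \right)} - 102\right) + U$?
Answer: $-89$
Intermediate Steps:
$U = 4$ ($U = -147 + 151 = 4$)
$\left(F{\left(-1,13 \right)} - 102\right) + U = \left(9 - 102\right) + 4 = -93 + 4 = -89$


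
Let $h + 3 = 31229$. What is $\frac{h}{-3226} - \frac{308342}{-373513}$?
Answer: $- \frac{5334302823}{602476469} \approx -8.854$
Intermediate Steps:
$h = 31226$ ($h = -3 + 31229 = 31226$)
$\frac{h}{-3226} - \frac{308342}{-373513} = \frac{31226}{-3226} - \frac{308342}{-373513} = 31226 \left(- \frac{1}{3226}\right) - - \frac{308342}{373513} = - \frac{15613}{1613} + \frac{308342}{373513} = - \frac{5334302823}{602476469}$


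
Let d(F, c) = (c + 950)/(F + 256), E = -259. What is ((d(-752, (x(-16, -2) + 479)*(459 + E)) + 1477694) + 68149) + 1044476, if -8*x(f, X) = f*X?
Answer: 642351137/248 ≈ 2.5901e+6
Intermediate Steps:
x(f, X) = -X*f/8 (x(f, X) = -f*X/8 = -X*f/8)
d(F, c) = (950 + c)/(256 + F)
((d(-752, (x(-16, -2) + 479)*(459 + E)) + 1477694) + 68149) + 1044476 = (((950 + (-1/8*(-2)*(-16) + 479)*(459 - 259))/(256 - 752) + 1477694) + 68149) + 1044476 = (((950 + (-4 + 479)*200)/(-496) + 1477694) + 68149) + 1044476 = ((-(950 + 475*200)/496 + 1477694) + 68149) + 1044476 = ((-(950 + 95000)/496 + 1477694) + 68149) + 1044476 = ((-1/496*95950 + 1477694) + 68149) + 1044476 = ((-47975/248 + 1477694) + 68149) + 1044476 = (366420137/248 + 68149) + 1044476 = 383321089/248 + 1044476 = 642351137/248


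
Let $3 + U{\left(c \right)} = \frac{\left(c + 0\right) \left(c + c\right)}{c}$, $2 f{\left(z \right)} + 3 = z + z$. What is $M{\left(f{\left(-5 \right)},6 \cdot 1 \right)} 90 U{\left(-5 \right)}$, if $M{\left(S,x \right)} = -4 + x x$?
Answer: $-37440$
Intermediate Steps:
$f{\left(z \right)} = - \frac{3}{2} + z$ ($f{\left(z \right)} = - \frac{3}{2} + \frac{z + z}{2} = - \frac{3}{2} + \frac{2 z}{2} = - \frac{3}{2} + z$)
$M{\left(S,x \right)} = -4 + x^{2}$
$U{\left(c \right)} = -3 + 2 c$ ($U{\left(c \right)} = -3 + \frac{\left(c + 0\right) \left(c + c\right)}{c} = -3 + \frac{c 2 c}{c} = -3 + \frac{2 c^{2}}{c} = -3 + 2 c$)
$M{\left(f{\left(-5 \right)},6 \cdot 1 \right)} 90 U{\left(-5 \right)} = \left(-4 + \left(6 \cdot 1\right)^{2}\right) 90 \left(-3 + 2 \left(-5\right)\right) = \left(-4 + 6^{2}\right) 90 \left(-3 - 10\right) = \left(-4 + 36\right) 90 \left(-13\right) = 32 \cdot 90 \left(-13\right) = 2880 \left(-13\right) = -37440$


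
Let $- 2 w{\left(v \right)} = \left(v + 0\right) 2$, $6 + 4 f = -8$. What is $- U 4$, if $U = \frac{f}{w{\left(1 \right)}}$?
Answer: $-14$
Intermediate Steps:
$f = - \frac{7}{2}$ ($f = - \frac{3}{2} + \frac{1}{4} \left(-8\right) = - \frac{3}{2} - 2 = - \frac{7}{2} \approx -3.5$)
$w{\left(v \right)} = - v$ ($w{\left(v \right)} = - \frac{\left(v + 0\right) 2}{2} = - \frac{v 2}{2} = - \frac{2 v}{2} = - v$)
$U = \frac{7}{2}$ ($U = - \frac{7}{2 \left(\left(-1\right) 1\right)} = - \frac{7}{2 \left(-1\right)} = \left(- \frac{7}{2}\right) \left(-1\right) = \frac{7}{2} \approx 3.5$)
$- U 4 = \left(-1\right) \frac{7}{2} \cdot 4 = \left(- \frac{7}{2}\right) 4 = -14$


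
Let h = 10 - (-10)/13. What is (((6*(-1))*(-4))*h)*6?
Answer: 20160/13 ≈ 1550.8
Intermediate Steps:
h = 140/13 (h = 10 - (-10)/13 = 10 - 1*(-10/13) = 10 + 10/13 = 140/13 ≈ 10.769)
(((6*(-1))*(-4))*h)*6 = (((6*(-1))*(-4))*(140/13))*6 = (-6*(-4)*(140/13))*6 = (24*(140/13))*6 = (3360/13)*6 = 20160/13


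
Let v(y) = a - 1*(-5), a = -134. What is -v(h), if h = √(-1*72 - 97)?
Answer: 129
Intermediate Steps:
h = 13*I (h = √(-72 - 97) = √(-169) = 13*I ≈ 13.0*I)
v(y) = -129 (v(y) = -134 - 1*(-5) = -134 + 5 = -129)
-v(h) = -1*(-129) = 129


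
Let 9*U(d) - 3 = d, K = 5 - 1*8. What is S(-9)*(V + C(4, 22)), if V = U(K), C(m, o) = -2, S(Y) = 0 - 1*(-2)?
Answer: -4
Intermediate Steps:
S(Y) = 2 (S(Y) = 0 + 2 = 2)
K = -3 (K = 5 - 8 = -3)
U(d) = ⅓ + d/9
V = 0 (V = ⅓ + (⅑)*(-3) = ⅓ - ⅓ = 0)
S(-9)*(V + C(4, 22)) = 2*(0 - 2) = 2*(-2) = -4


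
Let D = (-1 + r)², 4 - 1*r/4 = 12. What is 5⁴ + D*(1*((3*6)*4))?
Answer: 79033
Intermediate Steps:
r = -32 (r = 16 - 4*12 = 16 - 48 = -32)
D = 1089 (D = (-1 - 32)² = (-33)² = 1089)
5⁴ + D*(1*((3*6)*4)) = 5⁴ + 1089*(1*((3*6)*4)) = 625 + 1089*(1*(18*4)) = 625 + 1089*(1*72) = 625 + 1089*72 = 625 + 78408 = 79033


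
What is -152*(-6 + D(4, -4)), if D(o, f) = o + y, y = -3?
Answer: 760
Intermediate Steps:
D(o, f) = -3 + o (D(o, f) = o - 3 = -3 + o)
-152*(-6 + D(4, -4)) = -152*(-6 + (-3 + 4)) = -152*(-6 + 1) = -152*(-5) = 760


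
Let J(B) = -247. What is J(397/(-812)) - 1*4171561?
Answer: -4171808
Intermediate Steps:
J(397/(-812)) - 1*4171561 = -247 - 1*4171561 = -247 - 4171561 = -4171808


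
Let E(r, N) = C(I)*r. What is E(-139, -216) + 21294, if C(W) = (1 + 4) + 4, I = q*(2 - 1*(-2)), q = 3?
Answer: 20043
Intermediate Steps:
I = 12 (I = 3*(2 - 1*(-2)) = 3*(2 + 2) = 3*4 = 12)
C(W) = 9 (C(W) = 5 + 4 = 9)
E(r, N) = 9*r
E(-139, -216) + 21294 = 9*(-139) + 21294 = -1251 + 21294 = 20043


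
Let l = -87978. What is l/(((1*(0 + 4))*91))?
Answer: -43989/182 ≈ -241.70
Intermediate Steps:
l/(((1*(0 + 4))*91)) = -87978*1/(91*(0 + 4)) = -87978/((1*4)*91) = -87978/(4*91) = -87978/364 = -87978*1/364 = -43989/182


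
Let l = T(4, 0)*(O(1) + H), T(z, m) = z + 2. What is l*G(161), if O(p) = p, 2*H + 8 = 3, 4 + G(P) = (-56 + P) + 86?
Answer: -1683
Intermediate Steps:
G(P) = 26 + P (G(P) = -4 + ((-56 + P) + 86) = -4 + (30 + P) = 26 + P)
H = -5/2 (H = -4 + (½)*3 = -4 + 3/2 = -5/2 ≈ -2.5000)
T(z, m) = 2 + z
l = -9 (l = (2 + 4)*(1 - 5/2) = 6*(-3/2) = -9)
l*G(161) = -9*(26 + 161) = -9*187 = -1683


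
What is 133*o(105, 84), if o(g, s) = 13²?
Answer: 22477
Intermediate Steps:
o(g, s) = 169
133*o(105, 84) = 133*169 = 22477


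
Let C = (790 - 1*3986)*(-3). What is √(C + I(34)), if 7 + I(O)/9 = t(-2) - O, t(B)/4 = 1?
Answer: √9255 ≈ 96.203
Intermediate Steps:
t(B) = 4 (t(B) = 4*1 = 4)
I(O) = -27 - 9*O (I(O) = -63 + 9*(4 - O) = -63 + (36 - 9*O) = -27 - 9*O)
C = 9588 (C = (790 - 3986)*(-3) = -3196*(-3) = 9588)
√(C + I(34)) = √(9588 + (-27 - 9*34)) = √(9588 + (-27 - 306)) = √(9588 - 333) = √9255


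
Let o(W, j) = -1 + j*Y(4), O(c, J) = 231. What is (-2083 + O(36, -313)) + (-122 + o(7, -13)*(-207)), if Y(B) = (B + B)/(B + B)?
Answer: 924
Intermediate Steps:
Y(B) = 1 (Y(B) = (2*B)/((2*B)) = (2*B)*(1/(2*B)) = 1)
o(W, j) = -1 + j (o(W, j) = -1 + j*1 = -1 + j)
(-2083 + O(36, -313)) + (-122 + o(7, -13)*(-207)) = (-2083 + 231) + (-122 + (-1 - 13)*(-207)) = -1852 + (-122 - 14*(-207)) = -1852 + (-122 + 2898) = -1852 + 2776 = 924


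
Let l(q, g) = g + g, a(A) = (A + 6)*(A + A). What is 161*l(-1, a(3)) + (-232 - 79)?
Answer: 17077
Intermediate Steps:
a(A) = 2*A*(6 + A) (a(A) = (6 + A)*(2*A) = 2*A*(6 + A))
l(q, g) = 2*g
161*l(-1, a(3)) + (-232 - 79) = 161*(2*(2*3*(6 + 3))) + (-232 - 79) = 161*(2*(2*3*9)) - 311 = 161*(2*54) - 311 = 161*108 - 311 = 17388 - 311 = 17077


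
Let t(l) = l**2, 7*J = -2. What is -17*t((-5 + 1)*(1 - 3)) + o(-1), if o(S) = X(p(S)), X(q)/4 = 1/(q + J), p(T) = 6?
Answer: -10873/10 ≈ -1087.3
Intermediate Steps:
J = -2/7 (J = (1/7)*(-2) = -2/7 ≈ -0.28571)
X(q) = 4/(-2/7 + q) (X(q) = 4/(q - 2/7) = 4/(-2/7 + q))
o(S) = 7/10 (o(S) = 28/(-2 + 7*6) = 28/(-2 + 42) = 28/40 = 28*(1/40) = 7/10)
-17*t((-5 + 1)*(1 - 3)) + o(-1) = -17*(1 - 3)**2*(-5 + 1)**2 + 7/10 = -17*(-4*(-2))**2 + 7/10 = -17*8**2 + 7/10 = -17*64 + 7/10 = -1088 + 7/10 = -10873/10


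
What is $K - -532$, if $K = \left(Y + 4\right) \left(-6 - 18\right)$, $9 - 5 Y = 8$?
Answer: $\frac{2156}{5} \approx 431.2$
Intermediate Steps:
$Y = \frac{1}{5}$ ($Y = \frac{9}{5} - \frac{8}{5} = \frac{1}{5} \approx 0.2$)
$K = - \frac{504}{5}$ ($K = \left(\frac{1}{5} + 4\right) \left(-6 - 18\right) = \frac{21}{5} \left(-24\right) = - \frac{504}{5} \approx -100.8$)
$K - -532 = - \frac{504}{5} - -532 = - \frac{504}{5} + 532 = \frac{2156}{5}$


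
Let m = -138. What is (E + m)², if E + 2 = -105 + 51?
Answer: 37636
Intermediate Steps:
E = -56 (E = -2 + (-105 + 51) = -2 - 54 = -56)
(E + m)² = (-56 - 138)² = (-194)² = 37636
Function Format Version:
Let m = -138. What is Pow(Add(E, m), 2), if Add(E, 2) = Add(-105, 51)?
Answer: 37636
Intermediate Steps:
E = -56 (E = Add(-2, Add(-105, 51)) = Add(-2, -54) = -56)
Pow(Add(E, m), 2) = Pow(Add(-56, -138), 2) = Pow(-194, 2) = 37636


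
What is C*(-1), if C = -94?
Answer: 94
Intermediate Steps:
C*(-1) = -94*(-1) = 94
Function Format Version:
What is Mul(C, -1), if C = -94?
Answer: 94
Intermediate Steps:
Mul(C, -1) = Mul(-94, -1) = 94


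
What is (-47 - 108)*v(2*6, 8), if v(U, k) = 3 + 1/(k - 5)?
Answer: -1550/3 ≈ -516.67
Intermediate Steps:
v(U, k) = 3 + 1/(-5 + k)
(-47 - 108)*v(2*6, 8) = (-47 - 108)*((-14 + 3*8)/(-5 + 8)) = -155*(-14 + 24)/3 = -155*10/3 = -1550/3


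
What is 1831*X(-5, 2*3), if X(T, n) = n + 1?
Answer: 12817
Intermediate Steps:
X(T, n) = 1 + n
1831*X(-5, 2*3) = 1831*(1 + 2*3) = 1831*(1 + 6) = 1831*7 = 12817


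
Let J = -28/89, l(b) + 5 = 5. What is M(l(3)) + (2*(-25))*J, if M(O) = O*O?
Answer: 1400/89 ≈ 15.730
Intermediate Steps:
l(b) = 0 (l(b) = -5 + 5 = 0)
J = -28/89 (J = -28*1/89 = -28/89 ≈ -0.31461)
M(O) = O**2
M(l(3)) + (2*(-25))*J = 0**2 + (2*(-25))*(-28/89) = 0 - 50*(-28/89) = 0 + 1400/89 = 1400/89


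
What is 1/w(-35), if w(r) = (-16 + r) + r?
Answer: -1/86 ≈ -0.011628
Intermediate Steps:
w(r) = -16 + 2*r
1/w(-35) = 1/(-16 + 2*(-35)) = 1/(-16 - 70) = 1/(-86) = -1/86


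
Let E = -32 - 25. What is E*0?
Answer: 0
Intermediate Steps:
E = -57
E*0 = -57*0 = 0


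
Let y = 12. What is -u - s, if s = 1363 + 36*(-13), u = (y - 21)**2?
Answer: -976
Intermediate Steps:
u = 81 (u = (12 - 21)**2 = (-9)**2 = 81)
s = 895 (s = 1363 - 468 = 895)
-u - s = -1*81 - 1*895 = -81 - 895 = -976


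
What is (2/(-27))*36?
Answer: -8/3 ≈ -2.6667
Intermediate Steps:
(2/(-27))*36 = (2*(-1/27))*36 = -2/27*36 = -8/3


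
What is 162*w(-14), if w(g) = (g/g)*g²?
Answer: 31752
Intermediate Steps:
w(g) = g² (w(g) = 1*g² = g²)
162*w(-14) = 162*(-14)² = 162*196 = 31752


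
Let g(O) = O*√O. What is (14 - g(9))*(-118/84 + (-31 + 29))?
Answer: 1859/42 ≈ 44.262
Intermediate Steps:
g(O) = O^(3/2)
(14 - g(9))*(-118/84 + (-31 + 29)) = (14 - 9^(3/2))*(-118/84 + (-31 + 29)) = (14 - 1*27)*(-118*1/84 - 2) = (14 - 27)*(-59/42 - 2) = -13*(-143/42) = 1859/42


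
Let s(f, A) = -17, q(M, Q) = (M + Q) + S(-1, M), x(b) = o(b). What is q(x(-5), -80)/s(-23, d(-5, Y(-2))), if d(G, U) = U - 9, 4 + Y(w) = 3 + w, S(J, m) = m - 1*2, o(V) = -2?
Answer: 86/17 ≈ 5.0588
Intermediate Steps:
x(b) = -2
S(J, m) = -2 + m (S(J, m) = m - 2 = -2 + m)
Y(w) = -1 + w (Y(w) = -4 + (3 + w) = -1 + w)
d(G, U) = -9 + U
q(M, Q) = -2 + Q + 2*M (q(M, Q) = (M + Q) + (-2 + M) = -2 + Q + 2*M)
q(x(-5), -80)/s(-23, d(-5, Y(-2))) = (-2 - 80 + 2*(-2))/(-17) = (-2 - 80 - 4)*(-1/17) = -86*(-1/17) = 86/17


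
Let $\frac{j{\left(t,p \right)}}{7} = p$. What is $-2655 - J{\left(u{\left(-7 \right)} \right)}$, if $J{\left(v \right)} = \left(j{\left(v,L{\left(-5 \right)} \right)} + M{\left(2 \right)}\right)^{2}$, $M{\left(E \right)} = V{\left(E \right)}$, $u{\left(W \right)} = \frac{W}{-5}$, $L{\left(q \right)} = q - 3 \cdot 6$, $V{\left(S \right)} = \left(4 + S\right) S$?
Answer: $-24856$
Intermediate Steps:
$V{\left(S \right)} = S \left(4 + S\right)$
$L{\left(q \right)} = -18 + q$ ($L{\left(q \right)} = q - 18 = -18 + q$)
$u{\left(W \right)} = - \frac{W}{5}$ ($u{\left(W \right)} = W \left(- \frac{1}{5}\right) = - \frac{W}{5}$)
$M{\left(E \right)} = E \left(4 + E\right)$
$j{\left(t,p \right)} = 7 p$
$J{\left(v \right)} = 22201$ ($J{\left(v \right)} = \left(7 \left(-18 - 5\right) + 2 \left(4 + 2\right)\right)^{2} = \left(7 \left(-23\right) + 2 \cdot 6\right)^{2} = \left(-161 + 12\right)^{2} = \left(-149\right)^{2} = 22201$)
$-2655 - J{\left(u{\left(-7 \right)} \right)} = -2655 - 22201 = -24856$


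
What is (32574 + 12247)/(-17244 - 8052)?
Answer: -44821/25296 ≈ -1.7719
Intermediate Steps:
(32574 + 12247)/(-17244 - 8052) = 44821/(-25296) = 44821*(-1/25296) = -44821/25296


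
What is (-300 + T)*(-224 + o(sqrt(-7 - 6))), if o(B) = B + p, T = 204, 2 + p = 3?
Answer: 21408 - 96*I*sqrt(13) ≈ 21408.0 - 346.13*I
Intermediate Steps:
p = 1 (p = -2 + 3 = 1)
o(B) = 1 + B (o(B) = B + 1 = 1 + B)
(-300 + T)*(-224 + o(sqrt(-7 - 6))) = (-300 + 204)*(-224 + (1 + sqrt(-7 - 6))) = -96*(-224 + (1 + sqrt(-13))) = -96*(-224 + (1 + I*sqrt(13))) = -96*(-223 + I*sqrt(13)) = 21408 - 96*I*sqrt(13)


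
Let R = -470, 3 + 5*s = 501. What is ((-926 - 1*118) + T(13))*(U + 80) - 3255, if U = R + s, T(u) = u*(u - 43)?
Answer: 2065893/5 ≈ 4.1318e+5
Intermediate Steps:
s = 498/5 (s = -⅗ + (⅕)*501 = -⅗ + 501/5 = 498/5 ≈ 99.600)
T(u) = u*(-43 + u)
U = -1852/5 (U = -470 + 498/5 = -1852/5 ≈ -370.40)
((-926 - 1*118) + T(13))*(U + 80) - 3255 = ((-926 - 1*118) + 13*(-43 + 13))*(-1852/5 + 80) - 3255 = ((-926 - 118) + 13*(-30))*(-1452/5) - 3255 = (-1044 - 390)*(-1452/5) - 3255 = -1434*(-1452/5) - 3255 = 2082168/5 - 3255 = 2065893/5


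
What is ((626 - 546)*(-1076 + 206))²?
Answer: 4844160000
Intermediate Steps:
((626 - 546)*(-1076 + 206))² = (80*(-870))² = (-69600)² = 4844160000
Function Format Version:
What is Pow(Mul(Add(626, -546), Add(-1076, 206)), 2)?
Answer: 4844160000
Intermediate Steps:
Pow(Mul(Add(626, -546), Add(-1076, 206)), 2) = Pow(Mul(80, -870), 2) = Pow(-69600, 2) = 4844160000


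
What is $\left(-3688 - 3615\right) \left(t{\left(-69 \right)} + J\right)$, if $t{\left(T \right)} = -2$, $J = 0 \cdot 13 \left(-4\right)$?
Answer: $14606$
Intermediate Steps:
$J = 0$ ($J = 0 \left(-4\right) = 0$)
$\left(-3688 - 3615\right) \left(t{\left(-69 \right)} + J\right) = \left(-3688 - 3615\right) \left(-2 + 0\right) = \left(-7303\right) \left(-2\right) = 14606$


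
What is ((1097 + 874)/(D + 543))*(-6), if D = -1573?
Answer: 5913/515 ≈ 11.482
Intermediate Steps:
((1097 + 874)/(D + 543))*(-6) = ((1097 + 874)/(-1573 + 543))*(-6) = (1971/(-1030))*(-6) = (1971*(-1/1030))*(-6) = -1971/1030*(-6) = 5913/515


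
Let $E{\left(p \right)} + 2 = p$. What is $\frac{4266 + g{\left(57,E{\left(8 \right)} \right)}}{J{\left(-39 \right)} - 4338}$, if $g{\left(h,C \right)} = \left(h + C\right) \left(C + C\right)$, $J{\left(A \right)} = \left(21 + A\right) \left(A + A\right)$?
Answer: $- \frac{279}{163} \approx -1.7117$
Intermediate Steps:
$J{\left(A \right)} = 2 A \left(21 + A\right)$ ($J{\left(A \right)} = \left(21 + A\right) 2 A = 2 A \left(21 + A\right)$)
$E{\left(p \right)} = -2 + p$
$g{\left(h,C \right)} = 2 C \left(C + h\right)$ ($g{\left(h,C \right)} = \left(C + h\right) 2 C = 2 C \left(C + h\right)$)
$\frac{4266 + g{\left(57,E{\left(8 \right)} \right)}}{J{\left(-39 \right)} - 4338} = \frac{4266 + 2 \left(-2 + 8\right) \left(\left(-2 + 8\right) + 57\right)}{2 \left(-39\right) \left(21 - 39\right) - 4338} = \frac{4266 + 2 \cdot 6 \left(6 + 57\right)}{2 \left(-39\right) \left(-18\right) - 4338} = \frac{4266 + 2 \cdot 6 \cdot 63}{1404 - 4338} = \frac{4266 + 756}{-2934} = 5022 \left(- \frac{1}{2934}\right) = - \frac{279}{163}$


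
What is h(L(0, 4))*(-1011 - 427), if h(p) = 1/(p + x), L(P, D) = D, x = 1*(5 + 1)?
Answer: -719/5 ≈ -143.80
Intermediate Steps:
x = 6 (x = 1*6 = 6)
h(p) = 1/(6 + p) (h(p) = 1/(p + 6) = 1/(6 + p))
h(L(0, 4))*(-1011 - 427) = (-1011 - 427)/(6 + 4) = -1438/10 = (⅒)*(-1438) = -719/5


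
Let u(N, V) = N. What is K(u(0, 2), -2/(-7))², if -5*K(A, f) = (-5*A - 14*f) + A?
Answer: 16/25 ≈ 0.64000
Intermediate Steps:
K(A, f) = 4*A/5 + 14*f/5 (K(A, f) = -((-5*A - 14*f) + A)/5 = -((-14*f - 5*A) + A)/5 = -(-14*f - 4*A)/5 = 4*A/5 + 14*f/5)
K(u(0, 2), -2/(-7))² = ((⅘)*0 + 14*(-2/(-7))/5)² = (0 + 14*(-2*(-⅐))/5)² = (0 + (14/5)*(2/7))² = (0 + ⅘)² = (⅘)² = 16/25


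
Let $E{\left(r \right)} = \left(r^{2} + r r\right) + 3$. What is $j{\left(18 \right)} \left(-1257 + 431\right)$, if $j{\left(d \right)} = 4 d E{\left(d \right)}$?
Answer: $-38716272$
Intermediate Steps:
$E{\left(r \right)} = 3 + 2 r^{2}$ ($E{\left(r \right)} = \left(r^{2} + r^{2}\right) + 3 = 2 r^{2} + 3 = 3 + 2 r^{2}$)
$j{\left(d \right)} = 4 d \left(3 + 2 d^{2}\right)$
$j{\left(18 \right)} \left(-1257 + 431\right) = \left(8 \cdot 18^{3} + 12 \cdot 18\right) \left(-1257 + 431\right) = \left(8 \cdot 5832 + 216\right) \left(-826\right) = \left(46656 + 216\right) \left(-826\right) = 46872 \left(-826\right) = -38716272$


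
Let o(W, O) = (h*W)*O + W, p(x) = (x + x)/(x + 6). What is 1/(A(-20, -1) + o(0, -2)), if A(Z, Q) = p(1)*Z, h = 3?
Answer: -7/40 ≈ -0.17500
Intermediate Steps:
p(x) = 2*x/(6 + x) (p(x) = (2*x)/(6 + x) = 2*x/(6 + x))
A(Z, Q) = 2*Z/7 (A(Z, Q) = (2*1/(6 + 1))*Z = (2*1/7)*Z = (2*1*(⅐))*Z = 2*Z/7)
o(W, O) = W + 3*O*W (o(W, O) = (3*W)*O + W = 3*O*W + W = W + 3*O*W)
1/(A(-20, -1) + o(0, -2)) = 1/((2/7)*(-20) + 0*(1 + 3*(-2))) = 1/(-40/7 + 0*(1 - 6)) = 1/(-40/7 + 0*(-5)) = 1/(-40/7 + 0) = 1/(-40/7) = -7/40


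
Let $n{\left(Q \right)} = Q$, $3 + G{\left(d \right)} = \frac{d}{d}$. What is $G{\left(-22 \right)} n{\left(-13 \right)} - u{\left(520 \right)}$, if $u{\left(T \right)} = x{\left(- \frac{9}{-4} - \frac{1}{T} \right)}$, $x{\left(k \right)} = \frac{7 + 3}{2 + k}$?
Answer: $\frac{52234}{2209} \approx 23.646$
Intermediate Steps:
$G{\left(d \right)} = -2$ ($G{\left(d \right)} = -3 + \frac{d}{d} = -3 + 1 = -2$)
$x{\left(k \right)} = \frac{10}{2 + k}$
$u{\left(T \right)} = \frac{10}{\frac{17}{4} - \frac{1}{T}}$ ($u{\left(T \right)} = \frac{10}{2 - \left(- \frac{9}{4} + \frac{1}{T}\right)} = \frac{10}{2 + \left(\frac{9}{4} - \frac{1}{T}\right)} = \frac{10}{\frac{17}{4} - \frac{1}{T}}$)
$G{\left(-22 \right)} n{\left(-13 \right)} - u{\left(520 \right)} = \left(-2\right) \left(-13\right) - 40 \cdot 520 \frac{1}{-4 + 17 \cdot 520} = 26 - 40 \cdot 520 \frac{1}{-4 + 8840} = 26 - 40 \cdot 520 \cdot \frac{1}{8836} = 26 - \frac{5200}{2209} = \frac{52234}{2209}$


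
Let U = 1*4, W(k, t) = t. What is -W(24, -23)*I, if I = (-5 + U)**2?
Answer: 23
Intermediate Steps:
U = 4
I = 1 (I = (-5 + 4)**2 = (-1)**2 = 1)
-W(24, -23)*I = -(-23) = -1*(-23) = 23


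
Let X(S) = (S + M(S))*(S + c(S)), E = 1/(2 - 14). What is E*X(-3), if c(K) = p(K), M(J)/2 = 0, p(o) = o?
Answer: -3/2 ≈ -1.5000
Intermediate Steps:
E = -1/12 (E = 1/(-12) = -1/12 ≈ -0.083333)
M(J) = 0 (M(J) = 2*0 = 0)
c(K) = K
X(S) = 2*S**2 (X(S) = (S + 0)*(S + S) = S*(2*S) = 2*S**2)
E*X(-3) = -(-3)**2/6 = -9/6 = -1/12*18 = -3/2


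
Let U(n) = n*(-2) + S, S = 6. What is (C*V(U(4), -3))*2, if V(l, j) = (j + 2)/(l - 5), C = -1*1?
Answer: -2/7 ≈ -0.28571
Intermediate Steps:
C = -1
U(n) = 6 - 2*n (U(n) = n*(-2) + 6 = -2*n + 6 = 6 - 2*n)
V(l, j) = (2 + j)/(-5 + l)
(C*V(U(4), -3))*2 = -(2 - 3)/(-5 + (6 - 2*4))*2 = -(-1)/(-5 + (6 - 8))*2 = -(-1)/(-5 - 2)*2 = -(-1)/(-7)*2 = -(-1)*(-1)/7*2 = -1*⅐*2 = -⅐*2 = -2/7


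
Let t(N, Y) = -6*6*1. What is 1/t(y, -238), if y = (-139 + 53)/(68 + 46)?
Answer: -1/36 ≈ -0.027778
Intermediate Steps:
y = -43/57 (y = -86/114 = -86*1/114 = -43/57 ≈ -0.75439)
t(N, Y) = -36 (t(N, Y) = -36*1 = -36)
1/t(y, -238) = 1/(-36) = -1/36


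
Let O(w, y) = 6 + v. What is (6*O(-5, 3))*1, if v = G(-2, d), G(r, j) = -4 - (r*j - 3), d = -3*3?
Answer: -78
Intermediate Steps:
d = -9
G(r, j) = -1 - j*r (G(r, j) = -4 - (j*r - 3) = -4 - (-3 + j*r) = -4 + (3 - j*r) = -1 - j*r)
v = -19 (v = -1 - 1*(-9)*(-2) = -1 - 18 = -19)
O(w, y) = -13 (O(w, y) = 6 - 19 = -13)
(6*O(-5, 3))*1 = (6*(-13))*1 = -78*1 = -78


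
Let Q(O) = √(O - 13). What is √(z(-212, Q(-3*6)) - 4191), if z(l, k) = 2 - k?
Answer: √(-4189 - I*√31) ≈ 0.043 - 64.723*I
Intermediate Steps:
Q(O) = √(-13 + O)
√(z(-212, Q(-3*6)) - 4191) = √((2 - √(-13 - 3*6)) - 4191) = √((2 - √(-13 - 18)) - 4191) = √((2 - √(-31)) - 4191) = √((2 - I*√31) - 4191) = √(-4189 - I*√31)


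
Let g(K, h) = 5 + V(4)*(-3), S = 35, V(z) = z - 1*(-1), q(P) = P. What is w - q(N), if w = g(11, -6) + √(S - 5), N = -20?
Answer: 10 + √30 ≈ 15.477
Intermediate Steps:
V(z) = 1 + z (V(z) = z + 1 = 1 + z)
g(K, h) = -10 (g(K, h) = 5 + (1 + 4)*(-3) = 5 + 5*(-3) = 5 - 15 = -10)
w = -10 + √30 (w = -10 + √(35 - 5) = -10 + √30 ≈ -4.5228)
w - q(N) = (-10 + √30) - 1*(-20) = (-10 + √30) + 20 = 10 + √30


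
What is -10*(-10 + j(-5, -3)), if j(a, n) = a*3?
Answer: 250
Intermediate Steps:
j(a, n) = 3*a
-10*(-10 + j(-5, -3)) = -10*(-10 + 3*(-5)) = -10*(-10 - 15) = -10*(-25) = 250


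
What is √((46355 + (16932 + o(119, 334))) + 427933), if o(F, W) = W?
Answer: √491554 ≈ 701.11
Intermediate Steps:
√((46355 + (16932 + o(119, 334))) + 427933) = √((46355 + (16932 + 334)) + 427933) = √((46355 + 17266) + 427933) = √(63621 + 427933) = √491554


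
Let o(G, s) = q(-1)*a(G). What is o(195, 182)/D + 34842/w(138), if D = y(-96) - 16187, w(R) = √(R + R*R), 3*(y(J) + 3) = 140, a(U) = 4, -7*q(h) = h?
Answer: -6/169505 + 5807*√19182/3197 ≈ 251.57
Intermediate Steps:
q(h) = -h/7
y(J) = 131/3 (y(J) = -3 + (⅓)*140 = -3 + 140/3 = 131/3)
w(R) = √(R + R²)
o(G, s) = 4/7 (o(G, s) = -⅐*(-1)*4 = (⅐)*4 = 4/7)
D = -48430/3 (D = 131/3 - 16187 = -48430/3 ≈ -16143.)
o(195, 182)/D + 34842/w(138) = 4/(7*(-48430/3)) + 34842/(√(138*(1 + 138))) = (4/7)*(-3/48430) + 34842/(√(138*139)) = -6/169505 + 34842/(√19182) = -6/169505 + 34842*(√19182/19182) = -6/169505 + 5807*√19182/3197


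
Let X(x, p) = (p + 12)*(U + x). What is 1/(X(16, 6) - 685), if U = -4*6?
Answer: -1/829 ≈ -0.0012063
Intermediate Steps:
U = -24
X(x, p) = (-24 + x)*(12 + p) (X(x, p) = (p + 12)*(-24 + x) = (12 + p)*(-24 + x) = (-24 + x)*(12 + p))
1/(X(16, 6) - 685) = 1/((-288 - 24*6 + 12*16 + 6*16) - 685) = 1/((-288 - 144 + 192 + 96) - 685) = 1/(-144 - 685) = 1/(-829) = -1/829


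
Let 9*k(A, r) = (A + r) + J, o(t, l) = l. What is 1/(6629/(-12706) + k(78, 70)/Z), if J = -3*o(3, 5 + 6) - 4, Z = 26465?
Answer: -1008792870/525839333 ≈ -1.9184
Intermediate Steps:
J = -37 (J = -3*(5 + 6) - 4 = -3*11 - 4 = -33 - 4 = -37)
k(A, r) = -37/9 + A/9 + r/9 (k(A, r) = ((A + r) - 37)/9 = (-37 + A + r)/9 = -37/9 + A/9 + r/9)
1/(6629/(-12706) + k(78, 70)/Z) = 1/(6629/(-12706) + (-37/9 + (⅑)*78 + (⅑)*70)/26465) = 1/(6629*(-1/12706) + (-37/9 + 26/3 + 70/9)*(1/26465)) = 1/(-6629/12706 + (37/3)*(1/26465)) = 1/(-6629/12706 + 37/79395) = 1/(-525839333/1008792870) = -1008792870/525839333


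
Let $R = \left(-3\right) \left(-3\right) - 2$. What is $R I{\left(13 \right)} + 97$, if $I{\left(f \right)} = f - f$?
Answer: $97$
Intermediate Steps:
$I{\left(f \right)} = 0$
$R = 7$ ($R = 9 - 2 = 7$)
$R I{\left(13 \right)} + 97 = 7 \cdot 0 + 97 = 0 + 97 = 97$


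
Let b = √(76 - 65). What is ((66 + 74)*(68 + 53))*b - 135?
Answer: -135 + 16940*√11 ≈ 56049.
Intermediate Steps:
b = √11 ≈ 3.3166
((66 + 74)*(68 + 53))*b - 135 = ((66 + 74)*(68 + 53))*√11 - 135 = (140*121)*√11 - 135 = 16940*√11 - 135 = -135 + 16940*√11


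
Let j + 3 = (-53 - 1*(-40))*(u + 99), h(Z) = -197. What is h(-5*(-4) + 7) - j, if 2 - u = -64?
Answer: 1951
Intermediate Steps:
u = 66 (u = 2 - 1*(-64) = 2 + 64 = 66)
j = -2148 (j = -3 + (-53 - 1*(-40))*(66 + 99) = -3 + (-53 + 40)*165 = -3 - 13*165 = -3 - 2145 = -2148)
h(-5*(-4) + 7) - j = -197 - 1*(-2148) = -197 + 2148 = 1951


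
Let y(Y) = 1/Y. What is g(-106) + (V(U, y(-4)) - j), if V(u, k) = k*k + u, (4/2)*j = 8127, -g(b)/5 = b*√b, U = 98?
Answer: -63447/16 + 530*I*√106 ≈ -3965.4 + 5456.7*I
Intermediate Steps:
y(Y) = 1/Y
g(b) = -5*b^(3/2) (g(b) = -5*b*√b = -5*b^(3/2))
j = 8127/2 (j = (½)*8127 = 8127/2 ≈ 4063.5)
V(u, k) = u + k² (V(u, k) = k² + u = u + k²)
g(-106) + (V(U, y(-4)) - j) = -(-530)*I*√106 + ((98 + (1/(-4))²) - 1*8127/2) = -(-530)*I*√106 + ((98 + (-¼)²) - 8127/2) = 530*I*√106 + ((98 + 1/16) - 8127/2) = 530*I*√106 + (1569/16 - 8127/2) = 530*I*√106 - 63447/16 = -63447/16 + 530*I*√106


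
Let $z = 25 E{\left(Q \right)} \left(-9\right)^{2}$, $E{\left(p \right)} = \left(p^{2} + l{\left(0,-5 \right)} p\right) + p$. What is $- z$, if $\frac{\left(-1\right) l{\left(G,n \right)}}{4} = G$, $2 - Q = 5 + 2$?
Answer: $-40500$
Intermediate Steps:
$Q = -5$ ($Q = 2 - \left(5 + 2\right) = 2 - 7 = -5$)
$l{\left(G,n \right)} = - 4 G$
$E{\left(p \right)} = p + p^{2}$ ($E{\left(p \right)} = \left(p^{2} + \left(-4\right) 0 p\right) + p = \left(p^{2} + 0 p\right) + p = \left(p^{2} + 0\right) + p = p^{2} + p = p + p^{2}$)
$z = 40500$ ($z = 25 \left(- 5 \left(1 - 5\right)\right) \left(-9\right)^{2} = 25 \left(\left(-5\right) \left(-4\right)\right) 81 = 25 \cdot 20 \cdot 81 = 500 \cdot 81 = 40500$)
$- z = \left(-1\right) 40500 = -40500$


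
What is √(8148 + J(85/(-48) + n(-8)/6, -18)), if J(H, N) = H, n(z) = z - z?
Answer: √1173057/12 ≈ 90.256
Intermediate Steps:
n(z) = 0
√(8148 + J(85/(-48) + n(-8)/6, -18)) = √(8148 + (85/(-48) + 0/6)) = √(8148 + (85*(-1/48) + 0*(⅙))) = √(8148 + (-85/48 + 0)) = √(8148 - 85/48) = √(391019/48) = √1173057/12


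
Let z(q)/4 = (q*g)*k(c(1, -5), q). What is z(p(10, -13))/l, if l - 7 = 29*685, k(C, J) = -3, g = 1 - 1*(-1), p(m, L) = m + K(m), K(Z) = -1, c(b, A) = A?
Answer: -1/92 ≈ -0.010870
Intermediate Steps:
p(m, L) = -1 + m (p(m, L) = m - 1 = -1 + m)
g = 2 (g = 1 + 1 = 2)
z(q) = -24*q (z(q) = 4*((q*2)*(-3)) = 4*((2*q)*(-3)) = 4*(-6*q) = -24*q)
l = 19872 (l = 7 + 29*685 = 7 + 19865 = 19872)
z(p(10, -13))/l = -24*(-1 + 10)/19872 = -24*9*(1/19872) = -216*1/19872 = -1/92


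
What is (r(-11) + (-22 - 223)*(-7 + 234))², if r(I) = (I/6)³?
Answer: 144340304817241/46656 ≈ 3.0937e+9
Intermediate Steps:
r(I) = I³/216 (r(I) = (I*(⅙))³ = (I/6)³ = I³/216)
(r(-11) + (-22 - 223)*(-7 + 234))² = ((1/216)*(-11)³ + (-22 - 223)*(-7 + 234))² = ((1/216)*(-1331) - 245*227)² = (-1331/216 - 55615)² = (-12014171/216)² = 144340304817241/46656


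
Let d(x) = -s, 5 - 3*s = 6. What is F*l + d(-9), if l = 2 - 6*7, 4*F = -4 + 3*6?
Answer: -419/3 ≈ -139.67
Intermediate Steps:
s = -⅓ (s = 5/3 - ⅓*6 = 5/3 - 2 = -⅓ ≈ -0.33333)
d(x) = ⅓ (d(x) = -1*(-⅓) = ⅓)
F = 7/2 (F = (-4 + 3*6)/4 = (-4 + 18)/4 = (¼)*14 = 7/2 ≈ 3.5000)
l = -40 (l = 2 - 42 = -40)
F*l + d(-9) = (7/2)*(-40) + ⅓ = -140 + ⅓ = -419/3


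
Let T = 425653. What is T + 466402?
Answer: 892055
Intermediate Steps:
T + 466402 = 425653 + 466402 = 892055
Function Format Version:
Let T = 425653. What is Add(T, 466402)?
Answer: 892055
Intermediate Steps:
Add(T, 466402) = Add(425653, 466402) = 892055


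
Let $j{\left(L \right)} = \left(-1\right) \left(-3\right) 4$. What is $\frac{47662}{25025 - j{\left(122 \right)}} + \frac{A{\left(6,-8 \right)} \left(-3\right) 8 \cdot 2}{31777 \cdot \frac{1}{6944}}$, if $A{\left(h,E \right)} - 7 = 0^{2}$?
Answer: $- \frac{56845376018}{794838101} \approx -71.518$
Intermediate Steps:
$A{\left(h,E \right)} = 7$ ($A{\left(h,E \right)} = 7 + 0^{2} = 7 + 0 = 7$)
$j{\left(L \right)} = 12$ ($j{\left(L \right)} = 3 \cdot 4 = 12$)
$\frac{47662}{25025 - j{\left(122 \right)}} + \frac{A{\left(6,-8 \right)} \left(-3\right) 8 \cdot 2}{31777 \cdot \frac{1}{6944}} = \frac{47662}{25025 - 12} + \frac{7 \left(-3\right) 8 \cdot 2}{31777 \cdot \frac{1}{6944}} = \frac{47662}{25025 - 12} + \frac{7 \left(\left(-24\right) 2\right)}{31777 \cdot \frac{1}{6944}} = \frac{47662}{25013} + \frac{7 \left(-48\right)}{\frac{31777}{6944}} = 47662 \cdot \frac{1}{25013} - \frac{2333184}{31777} = \frac{47662}{25013} - \frac{2333184}{31777} = - \frac{56845376018}{794838101}$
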